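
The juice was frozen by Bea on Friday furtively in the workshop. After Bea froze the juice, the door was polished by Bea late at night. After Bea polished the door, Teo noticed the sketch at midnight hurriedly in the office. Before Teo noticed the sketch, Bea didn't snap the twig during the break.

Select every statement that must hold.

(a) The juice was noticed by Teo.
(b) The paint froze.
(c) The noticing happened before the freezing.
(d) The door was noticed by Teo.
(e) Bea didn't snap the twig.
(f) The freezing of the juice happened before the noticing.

(f)

(a) Not entailed — Teo noticed the sketch, not the juice; the juice belongs to the freezing event.
(b) Not entailed — the juice is what froze, not the paint.
(c) Not entailed — the narrative places the freezing before the noticing, not after.
(d) Not entailed — Teo noticed the sketch, not the door; the door belongs to the polishing event.
(e) Not entailed — dropping 'during the break' under negation is not valid — the original leaves open that Bea snapped the twig some other way.
(f) Entailed — the narrative places the freezing before the noticing.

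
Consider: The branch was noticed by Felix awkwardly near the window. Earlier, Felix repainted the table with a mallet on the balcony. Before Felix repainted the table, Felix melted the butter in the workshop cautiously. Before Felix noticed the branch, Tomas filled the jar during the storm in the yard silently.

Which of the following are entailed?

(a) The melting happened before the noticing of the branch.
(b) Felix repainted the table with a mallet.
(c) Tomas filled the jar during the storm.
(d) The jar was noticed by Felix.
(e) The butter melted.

(a), (b), (c), (e)

(a) Entailed — the narrative places the melting before the noticing.
(b) Entailed — dropping 'on the balcony' leaves a sub-description the original still satisfies.
(c) Entailed — dropping 'in the yard', 'silently' leaves a sub-description the original still satisfies.
(d) Not entailed — Felix noticed the branch, not the jar; the jar belongs to the filling event.
(e) Entailed — 'Felix melted the butter' is causative; it entails the inchoative 'the butter melted'.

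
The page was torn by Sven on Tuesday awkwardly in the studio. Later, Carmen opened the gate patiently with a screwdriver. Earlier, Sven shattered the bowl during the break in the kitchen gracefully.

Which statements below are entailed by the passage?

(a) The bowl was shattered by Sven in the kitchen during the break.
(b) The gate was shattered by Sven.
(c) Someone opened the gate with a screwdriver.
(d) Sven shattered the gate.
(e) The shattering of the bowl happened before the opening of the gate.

(a), (c), (e)

(a) Entailed — the original entails any weakening of itself; this just drops 'gracefully'.
(b) Not entailed — Sven shattered the bowl, not the gate; the gate belongs to the opening event.
(c) Entailed — the original entails any weakening of itself; this just drops 'patiently' and generalizes the agent.
(d) Not entailed — Sven shattered the bowl, not the gate; the gate belongs to the opening event.
(e) Entailed — the narrative places the shattering before the opening.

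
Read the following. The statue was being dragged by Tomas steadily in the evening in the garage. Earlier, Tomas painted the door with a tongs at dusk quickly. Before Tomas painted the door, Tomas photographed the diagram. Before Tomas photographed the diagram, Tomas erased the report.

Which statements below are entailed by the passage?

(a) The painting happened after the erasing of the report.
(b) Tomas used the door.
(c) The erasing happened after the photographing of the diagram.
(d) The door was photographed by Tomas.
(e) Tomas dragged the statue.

(a) Entailed — the narrative places the erasing before the painting.
(b) Not entailed — the door is the patient, not an instrument — Tomas used a tongs.
(c) Not entailed — the narrative places the erasing before the photographing, not after.
(d) Not entailed — Tomas photographed the diagram, not the door; the door belongs to the painting event.
(e) Entailed — 'drag' is an activity; 'was dragging' entails that some dragging happened, so 'dragged' holds.

(a), (e)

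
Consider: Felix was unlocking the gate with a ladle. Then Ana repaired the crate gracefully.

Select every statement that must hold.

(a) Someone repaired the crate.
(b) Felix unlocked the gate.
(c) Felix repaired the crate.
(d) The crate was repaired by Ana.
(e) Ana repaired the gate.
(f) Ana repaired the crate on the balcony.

(a), (d)

(a) Entailed — dropping 'gracefully' and generalizing the agent leaves a sub-description the original still satisfies.
(b) Not entailed — 'was unlocking' is progressive on an accomplishment; it does not entail the completed 'unlocked'.
(c) Not entailed — the passage has Ana repairing the crate, not Felix.
(d) Entailed — dropping 'gracefully' leaves a sub-description the original still satisfies.
(e) Not entailed — Ana repaired the crate, not the gate; the gate belongs to the unlocking event.
(f) Not entailed — 'on the balcony' adds information not in the original event.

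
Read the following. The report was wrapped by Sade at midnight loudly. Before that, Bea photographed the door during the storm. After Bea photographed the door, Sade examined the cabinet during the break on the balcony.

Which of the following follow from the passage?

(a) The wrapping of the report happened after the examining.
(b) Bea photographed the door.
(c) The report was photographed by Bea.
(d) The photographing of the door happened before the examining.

(b), (d)

(a) Not entailed — the narrative doesn't order the examining relative to the wrapping.
(b) Entailed — this follows by dropping conjuncts from the photographing event's description.
(c) Not entailed — Bea photographed the door, not the report; the report belongs to the wrapping event.
(d) Entailed — the narrative places the photographing before the examining.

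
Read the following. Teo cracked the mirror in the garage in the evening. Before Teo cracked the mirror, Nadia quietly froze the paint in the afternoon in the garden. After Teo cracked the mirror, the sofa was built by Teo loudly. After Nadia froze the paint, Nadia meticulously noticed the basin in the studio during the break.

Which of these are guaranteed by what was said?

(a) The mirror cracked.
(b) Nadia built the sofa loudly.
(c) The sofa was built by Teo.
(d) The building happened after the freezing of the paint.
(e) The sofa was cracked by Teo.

(a) Entailed — 'Teo cracked the mirror' is causative; it entails the inchoative 'the mirror cracked'.
(b) Not entailed — the passage has Teo building the sofa, not Nadia.
(c) Entailed — the original entails any weakening of itself; this just drops 'loudly'.
(d) Entailed — the narrative places the freezing before the building.
(e) Not entailed — Teo cracked the mirror, not the sofa; the sofa belongs to the building event.

(a), (c), (d)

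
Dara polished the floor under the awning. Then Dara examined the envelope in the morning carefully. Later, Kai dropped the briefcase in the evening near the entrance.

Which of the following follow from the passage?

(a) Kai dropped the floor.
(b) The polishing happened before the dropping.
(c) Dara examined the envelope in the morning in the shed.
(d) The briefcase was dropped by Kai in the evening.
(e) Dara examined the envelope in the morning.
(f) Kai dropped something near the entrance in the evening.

(b), (d), (e), (f)

(a) Not entailed — Kai dropped the briefcase, not the floor; the floor belongs to the polishing event.
(b) Entailed — the narrative places the polishing before the dropping.
(c) Not entailed — 'in the shed' adds information not in the original event.
(d) Entailed — this follows by dropping conjuncts from the dropping event's description.
(e) Entailed — every conjunct here is already in the original examining event.
(f) Entailed — generalizing the patient leaves a sub-description the original still satisfies.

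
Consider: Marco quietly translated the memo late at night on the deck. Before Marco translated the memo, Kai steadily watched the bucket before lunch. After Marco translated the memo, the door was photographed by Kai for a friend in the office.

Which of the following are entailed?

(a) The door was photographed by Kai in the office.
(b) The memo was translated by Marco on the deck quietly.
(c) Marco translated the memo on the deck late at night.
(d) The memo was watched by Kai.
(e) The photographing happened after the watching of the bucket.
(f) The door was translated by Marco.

(a), (b), (c), (e)

(a) Entailed — dropping 'for a friend' leaves a sub-description the original still satisfies.
(b) Entailed — dropping 'late at night' leaves a sub-description the original still satisfies.
(c) Entailed — this follows by dropping conjuncts from the translating event's description.
(d) Not entailed — Kai watched the bucket, not the memo; the memo belongs to the translating event.
(e) Entailed — the narrative places the watching before the photographing.
(f) Not entailed — Marco translated the memo, not the door; the door belongs to the photographing event.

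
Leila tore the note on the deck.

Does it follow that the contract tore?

Nothing is said about any contract; only the note is affected.

no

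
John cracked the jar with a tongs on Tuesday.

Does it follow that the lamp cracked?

no

Nothing is said about any lamp; only the jar is affected.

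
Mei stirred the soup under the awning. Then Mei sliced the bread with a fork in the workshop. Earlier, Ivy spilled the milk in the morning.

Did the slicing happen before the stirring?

no

The narrative orders the stirring before the slicing.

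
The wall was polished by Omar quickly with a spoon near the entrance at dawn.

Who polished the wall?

'Omar' marks the agent of the polishing event.

Omar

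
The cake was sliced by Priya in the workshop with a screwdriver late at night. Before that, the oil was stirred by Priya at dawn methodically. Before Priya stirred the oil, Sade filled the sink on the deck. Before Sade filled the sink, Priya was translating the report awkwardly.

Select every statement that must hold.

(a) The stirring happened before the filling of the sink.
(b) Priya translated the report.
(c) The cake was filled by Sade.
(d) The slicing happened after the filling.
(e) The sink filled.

(d), (e)

(a) Not entailed — the narrative places the filling before the stirring, not after.
(b) Not entailed — 'was translating' is progressive on an accomplishment; it does not entail the completed 'translated'.
(c) Not entailed — Sade filled the sink, not the cake; the cake belongs to the slicing event.
(d) Entailed — the narrative places the filling before the slicing.
(e) Entailed — 'Sade filled the sink' is causative; it entails the inchoative 'the sink filled'.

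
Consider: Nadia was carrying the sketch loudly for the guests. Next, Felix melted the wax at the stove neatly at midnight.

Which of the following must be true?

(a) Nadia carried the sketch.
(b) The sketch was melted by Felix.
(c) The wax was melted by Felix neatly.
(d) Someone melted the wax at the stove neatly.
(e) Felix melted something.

(a), (c), (d), (e)

(a) Entailed — 'carry' is an activity; 'was carrying' entails that some carrying happened, so 'carried' holds.
(b) Not entailed — Felix melted the wax, not the sketch; the sketch belongs to the carrying event.
(c) Entailed — dropping 'at the stove', 'at midnight' leaves a sub-description the original still satisfies.
(d) Entailed — dropping 'at midnight' and generalizing the agent leaves a sub-description the original still satisfies.
(e) Entailed — every conjunct here is already in the original melting event.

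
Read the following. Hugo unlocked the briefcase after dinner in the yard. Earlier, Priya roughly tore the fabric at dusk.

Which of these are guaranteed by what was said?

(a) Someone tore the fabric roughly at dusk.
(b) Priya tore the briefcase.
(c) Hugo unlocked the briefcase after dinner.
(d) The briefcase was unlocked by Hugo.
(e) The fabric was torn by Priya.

(a) Entailed — the original entails any weakening of itself; this just generalizes the agent.
(b) Not entailed — Priya tore the fabric, not the briefcase; the briefcase belongs to the unlocking event.
(c) Entailed — the original entails any weakening of itself; this just drops 'in the yard'.
(d) Entailed — dropping 'after dinner', 'in the yard' leaves a sub-description the original still satisfies.
(e) Entailed — dropping 'roughly', 'at dusk' leaves a sub-description the original still satisfies.

(a), (c), (d), (e)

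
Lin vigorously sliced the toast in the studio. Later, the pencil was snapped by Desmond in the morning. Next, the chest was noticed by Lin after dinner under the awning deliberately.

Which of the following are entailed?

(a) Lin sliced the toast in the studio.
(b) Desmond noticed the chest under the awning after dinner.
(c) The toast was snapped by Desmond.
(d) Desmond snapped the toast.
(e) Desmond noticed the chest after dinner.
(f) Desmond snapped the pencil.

(a), (f)

(a) Entailed — the original entails any weakening of itself; this just drops 'vigorously'.
(b) Not entailed — the passage has Lin noticing the chest, not Desmond.
(c) Not entailed — Desmond snapped the pencil, not the toast; the toast belongs to the slicing event.
(d) Not entailed — Desmond snapped the pencil, not the toast; the toast belongs to the slicing event.
(e) Not entailed — the passage has Lin noticing the chest, not Desmond.
(f) Entailed — dropping 'in the morning' leaves a sub-description the original still satisfies.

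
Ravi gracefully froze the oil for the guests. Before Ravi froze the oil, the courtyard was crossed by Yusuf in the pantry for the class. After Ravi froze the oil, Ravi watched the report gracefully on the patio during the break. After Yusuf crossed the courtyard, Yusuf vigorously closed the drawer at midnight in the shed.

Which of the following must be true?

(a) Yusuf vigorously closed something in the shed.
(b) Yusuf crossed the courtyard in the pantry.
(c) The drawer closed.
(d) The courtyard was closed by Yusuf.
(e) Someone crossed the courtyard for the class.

(a), (b), (c), (e)

(a) Entailed — this follows by dropping conjuncts from the closing event's description.
(b) Entailed — this follows by dropping conjuncts from the crossing event's description.
(c) Entailed — 'Yusuf closed the drawer' is causative; it entails the inchoative 'the drawer closed'.
(d) Not entailed — Yusuf closed the drawer, not the courtyard; the courtyard belongs to the crossing event.
(e) Entailed — dropping 'in the pantry' and generalizing the agent leaves a sub-description the original still satisfies.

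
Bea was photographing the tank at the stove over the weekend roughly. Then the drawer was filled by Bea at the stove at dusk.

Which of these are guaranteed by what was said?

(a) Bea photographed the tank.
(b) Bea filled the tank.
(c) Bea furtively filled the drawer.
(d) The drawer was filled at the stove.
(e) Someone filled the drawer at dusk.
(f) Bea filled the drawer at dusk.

(d), (e), (f)

(a) Not entailed — 'was photographing' is progressive on an accomplishment; it does not entail the completed 'photographed'.
(b) Not entailed — Bea filled the drawer, not the tank; the tank belongs to the photographing event.
(c) Not entailed — 'furtively' adds information not in the original event.
(d) Entailed — this follows by dropping conjuncts from the filling event's description.
(e) Entailed — dropping 'at the stove' and generalizing the agent leaves a sub-description the original still satisfies.
(f) Entailed — dropping 'at the stove' leaves a sub-description the original still satisfies.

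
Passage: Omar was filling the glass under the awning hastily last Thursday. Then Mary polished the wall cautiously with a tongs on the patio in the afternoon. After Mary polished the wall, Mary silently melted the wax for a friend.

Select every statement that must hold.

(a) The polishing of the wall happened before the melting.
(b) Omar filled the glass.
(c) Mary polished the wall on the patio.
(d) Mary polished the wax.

(a) Entailed — the narrative places the polishing before the melting.
(b) Not entailed — 'was filling' is progressive on an accomplishment; it does not entail the completed 'filled'.
(c) Entailed — the original entails any weakening of itself; this just drops 'cautiously', 'in the afternoon', 'with a tongs'.
(d) Not entailed — Mary polished the wall, not the wax; the wax belongs to the melting event.

(a), (c)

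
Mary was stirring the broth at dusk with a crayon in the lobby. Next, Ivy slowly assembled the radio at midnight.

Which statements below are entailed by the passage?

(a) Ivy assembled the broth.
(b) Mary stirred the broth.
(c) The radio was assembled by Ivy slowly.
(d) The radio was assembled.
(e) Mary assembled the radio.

(a) Not entailed — Ivy assembled the radio, not the broth; the broth belongs to the stirring event.
(b) Entailed — 'stir' is an activity; 'was stirring' entails that some stirring happened, so 'stirred' holds.
(c) Entailed — the original entails any weakening of itself; this just drops 'at midnight'.
(d) Entailed — the original entails any weakening of itself; this just drops 'slowly', 'at midnight' and generalizes the agent.
(e) Not entailed — the passage has Ivy assembling the radio, not Mary.

(b), (c), (d)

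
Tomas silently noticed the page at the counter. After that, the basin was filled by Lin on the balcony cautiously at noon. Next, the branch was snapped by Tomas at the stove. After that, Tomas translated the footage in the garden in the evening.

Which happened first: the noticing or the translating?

the noticing

The connectives place the noticing before the translating.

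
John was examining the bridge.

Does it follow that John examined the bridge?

'examine' is atelic; if John was examining the bridge, then John examined the bridge (for some time).

yes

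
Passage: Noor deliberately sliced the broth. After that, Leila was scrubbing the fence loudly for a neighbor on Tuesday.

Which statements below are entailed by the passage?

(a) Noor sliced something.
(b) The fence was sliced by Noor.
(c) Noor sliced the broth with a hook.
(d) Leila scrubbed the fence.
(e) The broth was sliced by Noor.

(a), (d), (e)

(a) Entailed — the original entails any weakening of itself; this just drops 'deliberately' and generalizes the patient.
(b) Not entailed — Noor sliced the broth, not the fence; the fence belongs to the scrubbing event.
(c) Not entailed — 'with a hook' adds information not in the original event.
(d) Entailed — 'scrub' is an activity; 'was scrubbing' entails that some scrubbing happened, so 'scrubbed' holds.
(e) Entailed — every conjunct here is already in the original slicing event.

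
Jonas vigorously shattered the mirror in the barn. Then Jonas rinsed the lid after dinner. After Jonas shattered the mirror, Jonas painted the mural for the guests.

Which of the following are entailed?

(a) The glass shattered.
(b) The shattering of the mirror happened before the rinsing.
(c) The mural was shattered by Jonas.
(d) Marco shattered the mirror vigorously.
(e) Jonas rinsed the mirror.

(a) Not entailed — the mirror is what shattered, not the glass.
(b) Entailed — the narrative places the shattering before the rinsing.
(c) Not entailed — Jonas shattered the mirror, not the mural; the mural belongs to the painting event.
(d) Not entailed — the passage has Jonas shattering the mirror, not Marco.
(e) Not entailed — Jonas rinsed the lid, not the mirror; the mirror belongs to the shattering event.

(b)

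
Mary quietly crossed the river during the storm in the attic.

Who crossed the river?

Mary

'Mary' marks the agent of the crossing event.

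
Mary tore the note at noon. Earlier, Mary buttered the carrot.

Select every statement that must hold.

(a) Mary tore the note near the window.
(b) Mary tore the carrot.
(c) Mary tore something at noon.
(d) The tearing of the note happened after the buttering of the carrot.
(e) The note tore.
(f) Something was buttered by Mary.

(a) Not entailed — 'near the window' adds information not in the original event.
(b) Not entailed — Mary tore the note, not the carrot; the carrot belongs to the buttering event.
(c) Entailed — generalizing the patient leaves a sub-description the original still satisfies.
(d) Entailed — the narrative places the buttering before the tearing.
(e) Entailed — 'Mary tore the note' is causative; it entails the inchoative 'the note tore'.
(f) Entailed — the original entails any weakening of itself; this just generalizes the patient.

(c), (d), (e), (f)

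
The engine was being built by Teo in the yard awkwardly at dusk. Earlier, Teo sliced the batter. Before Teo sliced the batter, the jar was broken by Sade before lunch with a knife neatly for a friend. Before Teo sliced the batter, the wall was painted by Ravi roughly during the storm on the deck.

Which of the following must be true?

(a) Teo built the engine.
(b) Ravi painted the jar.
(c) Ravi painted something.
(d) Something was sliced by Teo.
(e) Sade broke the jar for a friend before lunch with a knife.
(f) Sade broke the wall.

(a) Not entailed — 'was building' is progressive on an accomplishment; it does not entail the completed 'built'.
(b) Not entailed — Ravi painted the wall, not the jar; the jar belongs to the breaking event.
(c) Entailed — the original entails any weakening of itself; this just drops 'during the storm', 'roughly', 'on the deck' and generalizes the patient.
(d) Entailed — this follows by dropping conjuncts from the slicing event's description.
(e) Entailed — the original entails any weakening of itself; this just drops 'neatly'.
(f) Not entailed — Sade broke the jar, not the wall; the wall belongs to the painting event.

(c), (d), (e)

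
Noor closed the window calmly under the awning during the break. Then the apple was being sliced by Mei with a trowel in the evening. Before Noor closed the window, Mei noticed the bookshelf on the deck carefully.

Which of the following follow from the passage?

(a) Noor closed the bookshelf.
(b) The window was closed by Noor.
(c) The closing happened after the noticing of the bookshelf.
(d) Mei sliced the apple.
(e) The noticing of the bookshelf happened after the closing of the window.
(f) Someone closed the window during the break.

(a) Not entailed — Noor closed the window, not the bookshelf; the bookshelf belongs to the noticing event.
(b) Entailed — every conjunct here is already in the original closing event.
(c) Entailed — the narrative places the noticing before the closing.
(d) Not entailed — 'was slicing' is progressive on an accomplishment; it does not entail the completed 'sliced'.
(e) Not entailed — the narrative places the noticing before the closing, not after.
(f) Entailed — the original entails any weakening of itself; this just drops 'calmly', 'under the awning' and generalizes the agent.

(b), (c), (f)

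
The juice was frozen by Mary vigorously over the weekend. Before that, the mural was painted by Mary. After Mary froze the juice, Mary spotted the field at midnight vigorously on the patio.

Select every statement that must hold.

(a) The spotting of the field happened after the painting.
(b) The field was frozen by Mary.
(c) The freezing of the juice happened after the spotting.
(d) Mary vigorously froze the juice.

(a), (d)

(a) Entailed — the narrative places the painting before the spotting.
(b) Not entailed — Mary froze the juice, not the field; the field belongs to the spotting event.
(c) Not entailed — the narrative places the freezing before the spotting, not after.
(d) Entailed — dropping 'over the weekend' leaves a sub-description the original still satisfies.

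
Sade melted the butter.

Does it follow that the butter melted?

'Sade melted the butter' is the causative; it entails the inchoative 'the butter melted'.

yes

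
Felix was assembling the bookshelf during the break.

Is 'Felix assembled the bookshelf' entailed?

'was assembling' is progressive; for an accomplishment like 'assemble the bookshelf', it doesn't entail completion.

no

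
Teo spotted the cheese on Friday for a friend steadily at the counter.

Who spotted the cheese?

Teo

'Teo' marks the agent of the spotting event.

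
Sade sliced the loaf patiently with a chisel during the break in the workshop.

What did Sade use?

'with a chisel' marks the instrument of the slicing event.

a chisel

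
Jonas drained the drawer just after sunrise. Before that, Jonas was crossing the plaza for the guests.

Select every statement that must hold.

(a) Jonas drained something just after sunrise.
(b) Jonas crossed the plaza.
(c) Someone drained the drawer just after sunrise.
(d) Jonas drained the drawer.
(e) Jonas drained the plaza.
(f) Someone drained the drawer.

(a), (c), (d), (f)

(a) Entailed — this follows by dropping conjuncts from the draining event's description.
(b) Not entailed — 'was crossing' is progressive on an accomplishment; it does not entail the completed 'crossed'.
(c) Entailed — this follows by dropping conjuncts from the draining event's description.
(d) Entailed — this follows by dropping conjuncts from the draining event's description.
(e) Not entailed — Jonas drained the drawer, not the plaza; the plaza belongs to the crossing event.
(f) Entailed — dropping 'just after sunrise' and generalizing the agent leaves a sub-description the original still satisfies.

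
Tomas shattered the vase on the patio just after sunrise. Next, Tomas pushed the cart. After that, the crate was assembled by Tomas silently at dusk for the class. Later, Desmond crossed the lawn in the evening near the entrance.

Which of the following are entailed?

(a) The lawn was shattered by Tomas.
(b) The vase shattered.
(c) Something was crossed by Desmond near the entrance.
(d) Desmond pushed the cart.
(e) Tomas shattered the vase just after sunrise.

(a) Not entailed — Tomas shattered the vase, not the lawn; the lawn belongs to the crossing event.
(b) Entailed — 'Tomas shattered the vase' is causative; it entails the inchoative 'the vase shattered'.
(c) Entailed — this follows by dropping conjuncts from the crossing event's description.
(d) Not entailed — the passage has Tomas pushing the cart, not Desmond.
(e) Entailed — dropping 'on the patio' leaves a sub-description the original still satisfies.

(b), (c), (e)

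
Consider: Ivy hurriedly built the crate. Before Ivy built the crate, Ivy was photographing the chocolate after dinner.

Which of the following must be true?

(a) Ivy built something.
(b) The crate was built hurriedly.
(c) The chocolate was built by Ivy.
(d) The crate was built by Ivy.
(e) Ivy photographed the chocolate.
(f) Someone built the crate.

(a) Entailed — every conjunct here is already in the original building event.
(b) Entailed — every conjunct here is already in the original building event.
(c) Not entailed — Ivy built the crate, not the chocolate; the chocolate belongs to the photographing event.
(d) Entailed — the original entails any weakening of itself; this just drops 'hurriedly'.
(e) Not entailed — 'was photographing' is progressive on an accomplishment; it does not entail the completed 'photographed'.
(f) Entailed — this follows by dropping conjuncts from the building event's description.

(a), (b), (d), (f)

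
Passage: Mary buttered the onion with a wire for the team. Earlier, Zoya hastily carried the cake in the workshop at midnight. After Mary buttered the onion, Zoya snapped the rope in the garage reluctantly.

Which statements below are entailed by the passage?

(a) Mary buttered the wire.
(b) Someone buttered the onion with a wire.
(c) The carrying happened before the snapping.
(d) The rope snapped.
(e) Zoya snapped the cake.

(a) Not entailed — the wire is the instrument, not what was buttered.
(b) Entailed — this follows by dropping conjuncts from the buttering event's description.
(c) Entailed — the narrative places the carrying before the snapping.
(d) Entailed — 'Zoya snapped the rope' is causative; it entails the inchoative 'the rope snapped'.
(e) Not entailed — Zoya snapped the rope, not the cake; the cake belongs to the carrying event.

(b), (c), (d)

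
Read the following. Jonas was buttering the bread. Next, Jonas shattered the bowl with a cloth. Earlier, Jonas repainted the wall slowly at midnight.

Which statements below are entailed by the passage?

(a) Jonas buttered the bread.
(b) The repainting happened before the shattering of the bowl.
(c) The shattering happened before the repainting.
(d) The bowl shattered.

(a) Not entailed — 'was buttering' is progressive on an accomplishment; it does not entail the completed 'buttered'.
(b) Entailed — the narrative places the repainting before the shattering.
(c) Not entailed — the narrative places the repainting before the shattering, not after.
(d) Entailed — 'Jonas shattered the bowl' is causative; it entails the inchoative 'the bowl shattered'.

(b), (d)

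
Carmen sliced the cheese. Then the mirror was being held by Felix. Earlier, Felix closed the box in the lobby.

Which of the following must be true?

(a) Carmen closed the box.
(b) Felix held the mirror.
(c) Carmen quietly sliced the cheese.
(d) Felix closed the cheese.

(b)

(a) Not entailed — the passage has Felix closing the box, not Carmen.
(b) Entailed — 'hold' is an activity; 'was holding' entails that some holding happened, so 'held' holds.
(c) Not entailed — 'quietly' adds information not in the original event.
(d) Not entailed — Felix closed the box, not the cheese; the cheese belongs to the slicing event.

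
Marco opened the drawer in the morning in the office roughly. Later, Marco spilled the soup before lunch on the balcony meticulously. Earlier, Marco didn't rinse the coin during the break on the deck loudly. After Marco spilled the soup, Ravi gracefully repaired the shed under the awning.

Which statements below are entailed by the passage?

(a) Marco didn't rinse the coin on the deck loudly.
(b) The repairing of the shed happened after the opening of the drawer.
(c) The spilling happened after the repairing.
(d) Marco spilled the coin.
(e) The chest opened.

(b)

(a) Not entailed — dropping 'during the break' under negation is not valid — the original leaves open that Marco rinsed the coin some other way.
(b) Entailed — the narrative places the opening before the repairing.
(c) Not entailed — the narrative places the spilling before the repairing, not after.
(d) Not entailed — Marco spilled the soup, not the coin; the coin belongs to the rinsing event.
(e) Not entailed — the drawer is what opened, not the chest.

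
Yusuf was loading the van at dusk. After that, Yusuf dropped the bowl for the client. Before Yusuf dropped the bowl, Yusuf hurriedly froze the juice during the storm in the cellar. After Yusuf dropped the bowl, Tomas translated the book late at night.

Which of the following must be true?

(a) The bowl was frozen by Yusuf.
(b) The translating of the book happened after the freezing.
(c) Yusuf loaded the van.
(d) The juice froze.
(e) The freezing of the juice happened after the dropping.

(b), (d)

(a) Not entailed — Yusuf froze the juice, not the bowl; the bowl belongs to the dropping event.
(b) Entailed — the narrative places the freezing before the translating.
(c) Not entailed — 'was loading' is progressive on an accomplishment; it does not entail the completed 'loaded'.
(d) Entailed — 'Yusuf froze the juice' is causative; it entails the inchoative 'the juice froze'.
(e) Not entailed — the narrative places the freezing before the dropping, not after.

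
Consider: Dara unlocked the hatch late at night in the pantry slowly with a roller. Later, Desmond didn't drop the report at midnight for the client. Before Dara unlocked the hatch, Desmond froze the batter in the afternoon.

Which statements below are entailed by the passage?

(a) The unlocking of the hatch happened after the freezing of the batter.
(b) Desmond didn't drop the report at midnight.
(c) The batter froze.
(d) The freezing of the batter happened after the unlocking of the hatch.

(a), (c)

(a) Entailed — the narrative places the freezing before the unlocking.
(b) Not entailed — dropping 'for the client' under negation is not valid — the original leaves open that Desmond dropped the report some other way.
(c) Entailed — 'Desmond froze the batter' is causative; it entails the inchoative 'the batter froze'.
(d) Not entailed — the narrative places the freezing before the unlocking, not after.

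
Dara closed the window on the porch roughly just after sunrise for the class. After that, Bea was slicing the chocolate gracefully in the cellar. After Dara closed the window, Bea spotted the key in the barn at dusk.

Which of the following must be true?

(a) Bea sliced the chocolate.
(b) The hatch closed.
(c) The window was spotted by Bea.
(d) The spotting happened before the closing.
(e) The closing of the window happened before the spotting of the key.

(e)

(a) Not entailed — 'was slicing' is progressive on an accomplishment; it does not entail the completed 'sliced'.
(b) Not entailed — the window is what closed, not the hatch.
(c) Not entailed — Bea spotted the key, not the window; the window belongs to the closing event.
(d) Not entailed — the narrative places the closing before the spotting, not after.
(e) Entailed — the narrative places the closing before the spotting.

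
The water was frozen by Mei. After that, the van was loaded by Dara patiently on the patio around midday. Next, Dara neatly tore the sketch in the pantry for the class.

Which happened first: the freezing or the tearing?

the freezing

The connectives place the freezing before the tearing.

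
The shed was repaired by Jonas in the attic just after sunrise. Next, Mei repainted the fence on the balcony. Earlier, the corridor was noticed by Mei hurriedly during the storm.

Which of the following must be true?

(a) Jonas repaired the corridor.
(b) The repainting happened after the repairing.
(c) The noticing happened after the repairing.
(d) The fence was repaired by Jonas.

(b)

(a) Not entailed — Jonas repaired the shed, not the corridor; the corridor belongs to the noticing event.
(b) Entailed — the narrative places the repairing before the repainting.
(c) Not entailed — the narrative doesn't order the repairing relative to the noticing.
(d) Not entailed — Jonas repaired the shed, not the fence; the fence belongs to the repainting event.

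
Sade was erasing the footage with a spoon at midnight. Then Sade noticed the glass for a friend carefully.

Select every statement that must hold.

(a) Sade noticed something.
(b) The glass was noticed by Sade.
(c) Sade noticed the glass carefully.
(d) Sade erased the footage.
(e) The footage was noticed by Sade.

(a) Entailed — every conjunct here is already in the original noticing event.
(b) Entailed — the original entails any weakening of itself; this just drops 'for a friend', 'carefully'.
(c) Entailed — this follows by dropping conjuncts from the noticing event's description.
(d) Not entailed — 'was erasing' is progressive on an accomplishment; it does not entail the completed 'erased'.
(e) Not entailed — Sade noticed the glass, not the footage; the footage belongs to the erasing event.

(a), (b), (c)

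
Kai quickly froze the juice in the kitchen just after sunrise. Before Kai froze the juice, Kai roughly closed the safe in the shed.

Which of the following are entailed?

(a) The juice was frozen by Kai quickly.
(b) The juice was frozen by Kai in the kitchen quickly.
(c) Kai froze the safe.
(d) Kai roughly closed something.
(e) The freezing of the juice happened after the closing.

(a), (b), (d), (e)

(a) Entailed — dropping 'in the kitchen', 'just after sunrise' leaves a sub-description the original still satisfies.
(b) Entailed — the original entails any weakening of itself; this just drops 'just after sunrise'.
(c) Not entailed — Kai froze the juice, not the safe; the safe belongs to the closing event.
(d) Entailed — this follows by dropping conjuncts from the closing event's description.
(e) Entailed — the narrative places the closing before the freezing.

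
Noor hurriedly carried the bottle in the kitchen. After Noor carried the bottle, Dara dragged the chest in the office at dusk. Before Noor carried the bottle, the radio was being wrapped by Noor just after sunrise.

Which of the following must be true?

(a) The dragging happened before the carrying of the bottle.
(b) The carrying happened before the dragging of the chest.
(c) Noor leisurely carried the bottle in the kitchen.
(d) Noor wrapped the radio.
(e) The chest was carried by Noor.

(b)

(a) Not entailed — the narrative places the carrying before the dragging, not after.
(b) Entailed — the narrative places the carrying before the dragging.
(c) Not entailed — 'leisurely' adds a manner not in (and inconsistent with) the original.
(d) Not entailed — 'was wrapping' is progressive on an accomplishment; it does not entail the completed 'wrapped'.
(e) Not entailed — Noor carried the bottle, not the chest; the chest belongs to the dragging event.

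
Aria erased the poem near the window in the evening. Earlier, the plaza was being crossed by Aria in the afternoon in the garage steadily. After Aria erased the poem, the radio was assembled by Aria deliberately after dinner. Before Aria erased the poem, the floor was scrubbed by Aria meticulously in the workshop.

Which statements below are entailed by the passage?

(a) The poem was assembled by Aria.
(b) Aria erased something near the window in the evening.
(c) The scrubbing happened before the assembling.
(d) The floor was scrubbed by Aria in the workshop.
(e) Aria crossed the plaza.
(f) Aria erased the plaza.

(a) Not entailed — Aria assembled the radio, not the poem; the poem belongs to the erasing event.
(b) Entailed — the original entails any weakening of itself; this just generalizes the patient.
(c) Entailed — the narrative places the scrubbing before the assembling.
(d) Entailed — dropping 'meticulously' leaves a sub-description the original still satisfies.
(e) Not entailed — 'was crossing' is progressive on an accomplishment; it does not entail the completed 'crossed'.
(f) Not entailed — Aria erased the poem, not the plaza; the plaza belongs to the crossing event.

(b), (c), (d)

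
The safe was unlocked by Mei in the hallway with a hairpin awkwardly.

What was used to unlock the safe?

a hairpin

'with a hairpin' marks the instrument of the unlocking event.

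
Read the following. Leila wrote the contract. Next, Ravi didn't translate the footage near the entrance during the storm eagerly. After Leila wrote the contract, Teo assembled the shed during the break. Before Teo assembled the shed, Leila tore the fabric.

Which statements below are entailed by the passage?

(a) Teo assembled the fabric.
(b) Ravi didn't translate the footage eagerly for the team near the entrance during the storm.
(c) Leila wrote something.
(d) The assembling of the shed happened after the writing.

(a) Not entailed — Teo assembled the shed, not the fabric; the fabric belongs to the tearing event.
(b) Entailed — under negation, adding a further restriction is entailed: if no such translating event occurred, none occurred for the team either.
(c) Entailed — the original entails any weakening of itself; this just generalizes the patient.
(d) Entailed — the narrative places the writing before the assembling.

(b), (c), (d)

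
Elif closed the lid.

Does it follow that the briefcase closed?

no

Nothing is said about any briefcase; only the lid is affected.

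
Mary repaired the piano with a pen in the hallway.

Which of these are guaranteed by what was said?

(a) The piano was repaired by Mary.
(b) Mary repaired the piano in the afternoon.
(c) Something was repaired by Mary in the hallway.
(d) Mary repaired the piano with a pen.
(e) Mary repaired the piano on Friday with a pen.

(a) Entailed — the original entails any weakening of itself; this just drops 'in the hallway', 'with a pen'.
(b) Not entailed — 'in the afternoon' adds information not in the original event.
(c) Entailed — the original entails any weakening of itself; this just drops 'with a pen' and generalizes the patient.
(d) Entailed — dropping 'in the hallway' leaves a sub-description the original still satisfies.
(e) Not entailed — 'on Friday' adds information not in the original event.

(a), (c), (d)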